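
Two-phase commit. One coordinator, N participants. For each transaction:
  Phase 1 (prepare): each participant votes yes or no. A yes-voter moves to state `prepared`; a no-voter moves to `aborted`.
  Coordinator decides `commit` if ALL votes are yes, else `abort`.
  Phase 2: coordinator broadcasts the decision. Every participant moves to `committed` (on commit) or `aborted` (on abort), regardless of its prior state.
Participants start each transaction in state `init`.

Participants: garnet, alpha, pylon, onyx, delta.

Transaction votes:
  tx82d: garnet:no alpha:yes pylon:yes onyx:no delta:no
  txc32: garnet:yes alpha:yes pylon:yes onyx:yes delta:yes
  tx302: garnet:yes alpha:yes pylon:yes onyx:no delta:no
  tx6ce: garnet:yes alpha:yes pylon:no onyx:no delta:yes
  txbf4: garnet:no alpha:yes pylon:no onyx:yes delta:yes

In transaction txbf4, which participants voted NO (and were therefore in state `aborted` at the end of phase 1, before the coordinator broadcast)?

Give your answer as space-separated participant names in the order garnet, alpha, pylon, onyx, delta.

Txn txbf4 phase 1: garnet no -> aborted; alpha yes -> prepared; pylon no -> aborted; onyx yes -> prepared; delta yes -> prepared

Answer: garnet pylon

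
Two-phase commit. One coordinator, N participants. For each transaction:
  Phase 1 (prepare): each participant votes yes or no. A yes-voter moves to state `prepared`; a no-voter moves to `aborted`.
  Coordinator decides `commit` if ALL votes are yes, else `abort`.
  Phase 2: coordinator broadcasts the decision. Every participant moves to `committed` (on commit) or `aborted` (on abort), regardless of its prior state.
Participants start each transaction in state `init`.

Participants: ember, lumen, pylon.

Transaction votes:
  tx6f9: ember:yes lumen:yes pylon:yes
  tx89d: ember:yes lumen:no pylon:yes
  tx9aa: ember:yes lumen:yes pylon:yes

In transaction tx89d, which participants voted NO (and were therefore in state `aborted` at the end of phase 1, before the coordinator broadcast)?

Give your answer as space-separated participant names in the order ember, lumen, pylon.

Txn tx89d phase 1: ember yes -> prepared; lumen no -> aborted; pylon yes -> prepared

Answer: lumen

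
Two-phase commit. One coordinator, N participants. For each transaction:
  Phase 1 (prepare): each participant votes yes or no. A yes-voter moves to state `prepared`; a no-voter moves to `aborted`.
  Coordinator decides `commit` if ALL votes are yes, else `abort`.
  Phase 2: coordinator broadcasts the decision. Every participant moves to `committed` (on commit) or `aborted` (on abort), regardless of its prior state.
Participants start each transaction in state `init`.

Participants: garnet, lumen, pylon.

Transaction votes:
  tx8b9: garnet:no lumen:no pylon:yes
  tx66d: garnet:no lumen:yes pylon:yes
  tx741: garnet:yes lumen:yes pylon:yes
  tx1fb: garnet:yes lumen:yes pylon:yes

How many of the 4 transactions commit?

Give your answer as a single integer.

tx8b9: no from garnet, lumen -> abort (commits=0)
tx66d: no from garnet -> abort (commits=0)
tx741: all yes -> commit (commits=1)
tx1fb: all yes -> commit (commits=2)

Answer: 2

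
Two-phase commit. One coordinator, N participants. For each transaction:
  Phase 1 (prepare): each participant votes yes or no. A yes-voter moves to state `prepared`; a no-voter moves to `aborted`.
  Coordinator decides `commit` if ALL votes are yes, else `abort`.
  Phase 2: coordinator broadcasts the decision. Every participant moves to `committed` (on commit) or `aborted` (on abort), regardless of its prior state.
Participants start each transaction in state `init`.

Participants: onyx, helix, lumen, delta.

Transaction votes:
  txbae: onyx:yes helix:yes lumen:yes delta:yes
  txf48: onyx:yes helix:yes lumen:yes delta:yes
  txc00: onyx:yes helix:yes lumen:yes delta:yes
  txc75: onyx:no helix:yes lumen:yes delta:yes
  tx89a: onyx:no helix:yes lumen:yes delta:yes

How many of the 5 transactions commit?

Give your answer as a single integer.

txbae: all yes -> commit (commits=1)
txf48: all yes -> commit (commits=2)
txc00: all yes -> commit (commits=3)
txc75: no from onyx -> abort (commits=3)
tx89a: no from onyx -> abort (commits=3)

Answer: 3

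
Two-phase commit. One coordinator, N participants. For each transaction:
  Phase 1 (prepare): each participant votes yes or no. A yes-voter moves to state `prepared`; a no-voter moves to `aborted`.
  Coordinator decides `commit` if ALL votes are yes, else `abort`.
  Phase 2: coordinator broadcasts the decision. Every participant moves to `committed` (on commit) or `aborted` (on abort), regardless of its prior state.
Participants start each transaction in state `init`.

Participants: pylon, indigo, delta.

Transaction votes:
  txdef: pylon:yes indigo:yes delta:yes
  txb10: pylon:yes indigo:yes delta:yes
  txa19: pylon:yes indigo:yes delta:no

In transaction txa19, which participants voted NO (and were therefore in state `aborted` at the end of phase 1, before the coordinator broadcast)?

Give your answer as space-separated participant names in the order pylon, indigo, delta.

Answer: delta

Derivation:
Txn txa19 phase 1: pylon yes -> prepared; indigo yes -> prepared; delta no -> aborted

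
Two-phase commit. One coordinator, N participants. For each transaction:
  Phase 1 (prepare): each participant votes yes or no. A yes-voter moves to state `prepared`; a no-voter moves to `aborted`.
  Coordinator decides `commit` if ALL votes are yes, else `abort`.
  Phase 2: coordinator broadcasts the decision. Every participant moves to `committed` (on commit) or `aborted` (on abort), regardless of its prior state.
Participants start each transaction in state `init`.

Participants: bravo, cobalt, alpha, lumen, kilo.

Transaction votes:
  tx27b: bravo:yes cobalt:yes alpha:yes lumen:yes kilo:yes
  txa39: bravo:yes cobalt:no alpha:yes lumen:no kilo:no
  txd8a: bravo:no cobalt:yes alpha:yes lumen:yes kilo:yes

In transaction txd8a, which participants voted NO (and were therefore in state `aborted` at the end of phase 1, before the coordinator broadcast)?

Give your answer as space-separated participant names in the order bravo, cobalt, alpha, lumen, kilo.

Answer: bravo

Derivation:
Txn txd8a phase 1: bravo no -> aborted; cobalt yes -> prepared; alpha yes -> prepared; lumen yes -> prepared; kilo yes -> prepared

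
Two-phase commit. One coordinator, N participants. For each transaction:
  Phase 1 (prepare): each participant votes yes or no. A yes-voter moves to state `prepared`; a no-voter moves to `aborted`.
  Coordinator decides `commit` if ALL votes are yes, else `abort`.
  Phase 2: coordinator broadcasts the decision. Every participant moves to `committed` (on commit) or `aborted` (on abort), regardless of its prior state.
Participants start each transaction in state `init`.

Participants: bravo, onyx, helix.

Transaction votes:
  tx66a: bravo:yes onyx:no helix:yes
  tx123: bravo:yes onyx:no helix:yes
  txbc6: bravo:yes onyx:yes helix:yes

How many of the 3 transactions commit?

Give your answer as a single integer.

Answer: 1

Derivation:
tx66a: no from onyx -> abort (commits=0)
tx123: no from onyx -> abort (commits=0)
txbc6: all yes -> commit (commits=1)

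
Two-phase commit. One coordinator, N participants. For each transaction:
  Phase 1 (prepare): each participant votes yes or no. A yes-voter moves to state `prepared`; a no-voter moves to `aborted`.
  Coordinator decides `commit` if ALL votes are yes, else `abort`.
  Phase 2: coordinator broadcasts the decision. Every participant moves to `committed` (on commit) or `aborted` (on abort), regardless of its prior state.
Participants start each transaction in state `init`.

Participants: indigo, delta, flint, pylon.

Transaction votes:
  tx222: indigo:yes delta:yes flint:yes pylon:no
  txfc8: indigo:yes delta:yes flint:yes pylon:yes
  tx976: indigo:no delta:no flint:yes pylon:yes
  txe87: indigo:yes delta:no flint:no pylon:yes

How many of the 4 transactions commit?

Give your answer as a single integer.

Answer: 1

Derivation:
tx222: no from pylon -> abort (commits=0)
txfc8: all yes -> commit (commits=1)
tx976: no from indigo, delta -> abort (commits=1)
txe87: no from delta, flint -> abort (commits=1)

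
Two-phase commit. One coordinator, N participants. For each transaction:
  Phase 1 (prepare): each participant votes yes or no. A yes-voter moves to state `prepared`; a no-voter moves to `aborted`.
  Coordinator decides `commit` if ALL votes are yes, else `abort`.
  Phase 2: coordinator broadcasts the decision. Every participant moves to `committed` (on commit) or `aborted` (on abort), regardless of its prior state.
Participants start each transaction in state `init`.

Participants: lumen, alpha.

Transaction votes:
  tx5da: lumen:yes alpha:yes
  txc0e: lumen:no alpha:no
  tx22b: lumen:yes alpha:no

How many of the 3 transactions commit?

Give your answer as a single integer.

Answer: 1

Derivation:
tx5da: all yes -> commit (commits=1)
txc0e: no from lumen, alpha -> abort (commits=1)
tx22b: no from alpha -> abort (commits=1)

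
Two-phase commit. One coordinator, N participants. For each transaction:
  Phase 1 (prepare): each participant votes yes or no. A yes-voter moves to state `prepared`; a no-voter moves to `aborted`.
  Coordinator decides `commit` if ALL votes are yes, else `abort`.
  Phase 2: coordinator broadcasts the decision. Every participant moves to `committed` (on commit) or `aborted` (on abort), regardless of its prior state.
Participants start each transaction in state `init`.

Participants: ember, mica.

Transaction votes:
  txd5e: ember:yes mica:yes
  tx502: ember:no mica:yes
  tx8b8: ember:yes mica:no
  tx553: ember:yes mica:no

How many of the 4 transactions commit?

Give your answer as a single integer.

Answer: 1

Derivation:
txd5e: all yes -> commit (commits=1)
tx502: no from ember -> abort (commits=1)
tx8b8: no from mica -> abort (commits=1)
tx553: no from mica -> abort (commits=1)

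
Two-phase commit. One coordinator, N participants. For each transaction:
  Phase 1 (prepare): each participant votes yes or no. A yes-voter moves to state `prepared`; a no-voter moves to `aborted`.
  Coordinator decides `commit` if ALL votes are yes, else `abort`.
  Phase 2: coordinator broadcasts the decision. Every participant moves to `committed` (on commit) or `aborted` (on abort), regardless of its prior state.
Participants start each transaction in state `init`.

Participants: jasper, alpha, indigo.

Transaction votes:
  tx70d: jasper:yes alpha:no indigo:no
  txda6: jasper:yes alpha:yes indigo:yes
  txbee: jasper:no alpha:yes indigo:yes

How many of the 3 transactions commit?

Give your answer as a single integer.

Answer: 1

Derivation:
tx70d: no from alpha, indigo -> abort (commits=0)
txda6: all yes -> commit (commits=1)
txbee: no from jasper -> abort (commits=1)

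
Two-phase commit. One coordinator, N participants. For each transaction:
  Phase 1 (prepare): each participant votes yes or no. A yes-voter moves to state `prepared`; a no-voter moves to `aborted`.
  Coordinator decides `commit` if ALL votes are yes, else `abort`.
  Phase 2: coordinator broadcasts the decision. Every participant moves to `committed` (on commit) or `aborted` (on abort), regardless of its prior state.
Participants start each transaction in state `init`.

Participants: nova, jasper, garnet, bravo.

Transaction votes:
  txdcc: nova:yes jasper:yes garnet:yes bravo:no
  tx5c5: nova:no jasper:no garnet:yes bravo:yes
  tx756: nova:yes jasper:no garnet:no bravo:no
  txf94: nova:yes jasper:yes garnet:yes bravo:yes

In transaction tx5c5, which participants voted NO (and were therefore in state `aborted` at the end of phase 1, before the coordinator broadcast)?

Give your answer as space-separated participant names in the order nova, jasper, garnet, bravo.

Txn tx5c5 phase 1: nova no -> aborted; jasper no -> aborted; garnet yes -> prepared; bravo yes -> prepared

Answer: nova jasper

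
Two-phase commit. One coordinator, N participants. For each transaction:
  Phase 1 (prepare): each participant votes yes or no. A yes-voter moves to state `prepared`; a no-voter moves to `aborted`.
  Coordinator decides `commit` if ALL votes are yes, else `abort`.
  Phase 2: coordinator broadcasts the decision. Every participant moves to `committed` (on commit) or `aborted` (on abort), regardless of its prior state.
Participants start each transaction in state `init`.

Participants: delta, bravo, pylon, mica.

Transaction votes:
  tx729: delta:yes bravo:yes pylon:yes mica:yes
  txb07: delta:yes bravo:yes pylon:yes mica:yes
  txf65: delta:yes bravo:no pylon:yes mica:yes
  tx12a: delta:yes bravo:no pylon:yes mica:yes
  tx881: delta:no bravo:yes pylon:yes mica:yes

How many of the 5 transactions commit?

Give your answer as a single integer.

Answer: 2

Derivation:
tx729: all yes -> commit (commits=1)
txb07: all yes -> commit (commits=2)
txf65: no from bravo -> abort (commits=2)
tx12a: no from bravo -> abort (commits=2)
tx881: no from delta -> abort (commits=2)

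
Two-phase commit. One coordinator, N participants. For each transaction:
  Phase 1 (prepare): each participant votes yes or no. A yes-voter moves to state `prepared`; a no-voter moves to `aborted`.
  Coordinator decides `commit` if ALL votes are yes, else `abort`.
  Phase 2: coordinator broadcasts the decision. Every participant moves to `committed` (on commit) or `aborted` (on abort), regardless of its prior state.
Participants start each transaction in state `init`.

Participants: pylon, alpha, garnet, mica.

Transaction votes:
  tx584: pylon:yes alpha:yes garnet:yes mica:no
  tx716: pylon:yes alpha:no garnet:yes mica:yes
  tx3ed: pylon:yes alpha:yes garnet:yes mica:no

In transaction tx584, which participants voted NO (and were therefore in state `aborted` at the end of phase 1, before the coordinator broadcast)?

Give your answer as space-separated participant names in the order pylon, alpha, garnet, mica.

Txn tx584 phase 1: pylon yes -> prepared; alpha yes -> prepared; garnet yes -> prepared; mica no -> aborted

Answer: mica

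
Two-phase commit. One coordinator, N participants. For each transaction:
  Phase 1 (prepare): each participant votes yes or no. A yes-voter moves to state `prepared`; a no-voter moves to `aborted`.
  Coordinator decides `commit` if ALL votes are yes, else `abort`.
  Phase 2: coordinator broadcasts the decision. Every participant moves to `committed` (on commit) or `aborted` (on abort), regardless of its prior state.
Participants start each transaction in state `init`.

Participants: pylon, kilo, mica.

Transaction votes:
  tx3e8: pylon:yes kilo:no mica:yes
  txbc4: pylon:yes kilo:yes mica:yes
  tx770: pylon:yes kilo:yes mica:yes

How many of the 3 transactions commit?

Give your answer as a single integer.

Answer: 2

Derivation:
tx3e8: no from kilo -> abort (commits=0)
txbc4: all yes -> commit (commits=1)
tx770: all yes -> commit (commits=2)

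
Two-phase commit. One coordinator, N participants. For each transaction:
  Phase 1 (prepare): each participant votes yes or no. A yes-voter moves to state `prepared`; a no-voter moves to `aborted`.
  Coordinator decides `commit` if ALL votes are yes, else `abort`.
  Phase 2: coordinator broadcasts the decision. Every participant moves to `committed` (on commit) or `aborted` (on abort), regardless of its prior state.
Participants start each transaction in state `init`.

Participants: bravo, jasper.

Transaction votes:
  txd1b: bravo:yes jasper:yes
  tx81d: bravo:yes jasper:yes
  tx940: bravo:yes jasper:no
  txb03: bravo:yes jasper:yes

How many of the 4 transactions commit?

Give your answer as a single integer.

Answer: 3

Derivation:
txd1b: all yes -> commit (commits=1)
tx81d: all yes -> commit (commits=2)
tx940: no from jasper -> abort (commits=2)
txb03: all yes -> commit (commits=3)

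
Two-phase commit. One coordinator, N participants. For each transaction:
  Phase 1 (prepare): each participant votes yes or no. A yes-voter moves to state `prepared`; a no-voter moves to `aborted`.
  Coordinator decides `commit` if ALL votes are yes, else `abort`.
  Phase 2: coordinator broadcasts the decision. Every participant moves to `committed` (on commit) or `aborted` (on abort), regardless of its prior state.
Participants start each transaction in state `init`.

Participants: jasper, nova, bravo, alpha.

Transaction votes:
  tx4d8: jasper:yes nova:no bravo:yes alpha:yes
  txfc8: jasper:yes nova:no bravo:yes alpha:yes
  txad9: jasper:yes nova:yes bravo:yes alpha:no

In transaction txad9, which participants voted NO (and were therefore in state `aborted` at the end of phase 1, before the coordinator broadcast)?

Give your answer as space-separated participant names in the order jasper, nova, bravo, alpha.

Txn txad9 phase 1: jasper yes -> prepared; nova yes -> prepared; bravo yes -> prepared; alpha no -> aborted

Answer: alpha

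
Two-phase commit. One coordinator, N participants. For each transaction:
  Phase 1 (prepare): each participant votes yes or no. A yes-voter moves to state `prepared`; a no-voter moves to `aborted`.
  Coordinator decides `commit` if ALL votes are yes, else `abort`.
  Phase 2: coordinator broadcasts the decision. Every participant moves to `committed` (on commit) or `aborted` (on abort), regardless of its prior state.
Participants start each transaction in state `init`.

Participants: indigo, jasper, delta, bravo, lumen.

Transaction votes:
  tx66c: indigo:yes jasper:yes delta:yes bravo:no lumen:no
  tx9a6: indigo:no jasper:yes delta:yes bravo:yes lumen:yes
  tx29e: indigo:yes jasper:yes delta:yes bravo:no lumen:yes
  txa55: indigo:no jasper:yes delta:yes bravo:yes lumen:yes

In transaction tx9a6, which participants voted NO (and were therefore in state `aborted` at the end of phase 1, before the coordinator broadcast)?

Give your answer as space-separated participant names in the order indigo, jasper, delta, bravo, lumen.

Txn tx9a6 phase 1: indigo no -> aborted; jasper yes -> prepared; delta yes -> prepared; bravo yes -> prepared; lumen yes -> prepared

Answer: indigo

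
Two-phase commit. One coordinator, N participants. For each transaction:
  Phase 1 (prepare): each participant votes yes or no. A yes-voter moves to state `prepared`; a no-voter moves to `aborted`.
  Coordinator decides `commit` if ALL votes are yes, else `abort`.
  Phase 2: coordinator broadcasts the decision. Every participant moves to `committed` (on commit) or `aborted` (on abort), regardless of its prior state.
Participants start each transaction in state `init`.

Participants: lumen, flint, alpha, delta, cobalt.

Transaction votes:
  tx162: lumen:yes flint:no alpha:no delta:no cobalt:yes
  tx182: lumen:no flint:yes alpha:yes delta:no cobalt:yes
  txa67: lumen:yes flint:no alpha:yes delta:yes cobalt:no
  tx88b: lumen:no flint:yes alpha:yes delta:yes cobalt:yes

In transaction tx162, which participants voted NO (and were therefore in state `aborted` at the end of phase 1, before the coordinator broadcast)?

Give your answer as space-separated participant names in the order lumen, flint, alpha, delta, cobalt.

Answer: flint alpha delta

Derivation:
Txn tx162 phase 1: lumen yes -> prepared; flint no -> aborted; alpha no -> aborted; delta no -> aborted; cobalt yes -> prepared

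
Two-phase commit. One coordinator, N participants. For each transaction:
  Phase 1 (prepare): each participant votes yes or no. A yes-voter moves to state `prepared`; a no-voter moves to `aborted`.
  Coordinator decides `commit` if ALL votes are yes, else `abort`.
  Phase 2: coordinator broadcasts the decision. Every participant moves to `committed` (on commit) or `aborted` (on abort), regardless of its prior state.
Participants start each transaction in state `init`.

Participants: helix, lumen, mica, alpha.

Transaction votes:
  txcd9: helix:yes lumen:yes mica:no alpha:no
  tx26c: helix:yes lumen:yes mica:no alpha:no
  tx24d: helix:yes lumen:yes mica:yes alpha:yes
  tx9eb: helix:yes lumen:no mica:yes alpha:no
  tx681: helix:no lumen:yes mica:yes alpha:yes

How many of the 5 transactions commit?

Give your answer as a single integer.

txcd9: no from mica, alpha -> abort (commits=0)
tx26c: no from mica, alpha -> abort (commits=0)
tx24d: all yes -> commit (commits=1)
tx9eb: no from lumen, alpha -> abort (commits=1)
tx681: no from helix -> abort (commits=1)

Answer: 1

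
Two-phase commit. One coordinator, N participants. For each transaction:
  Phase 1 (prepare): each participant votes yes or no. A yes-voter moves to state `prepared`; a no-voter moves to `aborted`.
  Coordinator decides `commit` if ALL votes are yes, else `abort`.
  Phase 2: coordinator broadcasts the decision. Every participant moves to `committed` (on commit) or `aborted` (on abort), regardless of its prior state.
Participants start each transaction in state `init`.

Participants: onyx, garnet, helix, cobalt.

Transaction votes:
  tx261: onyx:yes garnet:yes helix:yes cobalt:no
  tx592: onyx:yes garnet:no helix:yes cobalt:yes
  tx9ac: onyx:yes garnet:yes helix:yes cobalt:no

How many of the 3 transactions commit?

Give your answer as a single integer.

Answer: 0

Derivation:
tx261: no from cobalt -> abort (commits=0)
tx592: no from garnet -> abort (commits=0)
tx9ac: no from cobalt -> abort (commits=0)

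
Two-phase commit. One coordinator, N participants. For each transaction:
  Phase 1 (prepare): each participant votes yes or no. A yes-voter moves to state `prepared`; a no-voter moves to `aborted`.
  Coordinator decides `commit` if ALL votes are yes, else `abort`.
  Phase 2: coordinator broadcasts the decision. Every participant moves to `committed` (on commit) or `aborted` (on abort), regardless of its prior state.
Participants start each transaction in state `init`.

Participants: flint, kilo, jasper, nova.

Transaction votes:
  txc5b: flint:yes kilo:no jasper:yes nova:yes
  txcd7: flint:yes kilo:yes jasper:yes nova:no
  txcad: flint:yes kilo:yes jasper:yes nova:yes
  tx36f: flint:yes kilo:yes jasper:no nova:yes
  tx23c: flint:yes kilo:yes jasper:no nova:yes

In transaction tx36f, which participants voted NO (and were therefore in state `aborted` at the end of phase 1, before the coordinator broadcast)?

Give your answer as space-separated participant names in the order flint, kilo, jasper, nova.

Txn tx36f phase 1: flint yes -> prepared; kilo yes -> prepared; jasper no -> aborted; nova yes -> prepared

Answer: jasper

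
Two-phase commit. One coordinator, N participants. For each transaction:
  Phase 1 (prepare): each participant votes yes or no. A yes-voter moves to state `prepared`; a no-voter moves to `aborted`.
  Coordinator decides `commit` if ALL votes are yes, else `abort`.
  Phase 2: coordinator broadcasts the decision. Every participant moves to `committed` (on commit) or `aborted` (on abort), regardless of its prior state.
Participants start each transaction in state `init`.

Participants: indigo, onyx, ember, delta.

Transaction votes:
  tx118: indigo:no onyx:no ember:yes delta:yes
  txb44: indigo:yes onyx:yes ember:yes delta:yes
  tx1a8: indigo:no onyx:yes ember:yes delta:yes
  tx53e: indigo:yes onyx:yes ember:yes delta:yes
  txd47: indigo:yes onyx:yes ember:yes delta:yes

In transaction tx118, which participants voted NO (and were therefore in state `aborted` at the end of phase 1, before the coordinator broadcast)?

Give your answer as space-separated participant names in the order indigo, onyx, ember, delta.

Txn tx118 phase 1: indigo no -> aborted; onyx no -> aborted; ember yes -> prepared; delta yes -> prepared

Answer: indigo onyx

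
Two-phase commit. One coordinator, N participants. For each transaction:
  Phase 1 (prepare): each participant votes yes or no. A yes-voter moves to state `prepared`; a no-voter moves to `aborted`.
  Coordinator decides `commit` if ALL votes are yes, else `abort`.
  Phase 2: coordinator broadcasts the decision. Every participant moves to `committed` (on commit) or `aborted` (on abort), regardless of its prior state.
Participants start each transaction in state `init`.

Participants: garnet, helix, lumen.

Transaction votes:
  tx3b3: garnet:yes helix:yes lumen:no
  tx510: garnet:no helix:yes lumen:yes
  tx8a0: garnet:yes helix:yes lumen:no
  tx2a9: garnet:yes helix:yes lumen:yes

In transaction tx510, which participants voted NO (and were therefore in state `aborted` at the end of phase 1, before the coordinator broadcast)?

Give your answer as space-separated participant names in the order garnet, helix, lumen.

Txn tx510 phase 1: garnet no -> aborted; helix yes -> prepared; lumen yes -> prepared

Answer: garnet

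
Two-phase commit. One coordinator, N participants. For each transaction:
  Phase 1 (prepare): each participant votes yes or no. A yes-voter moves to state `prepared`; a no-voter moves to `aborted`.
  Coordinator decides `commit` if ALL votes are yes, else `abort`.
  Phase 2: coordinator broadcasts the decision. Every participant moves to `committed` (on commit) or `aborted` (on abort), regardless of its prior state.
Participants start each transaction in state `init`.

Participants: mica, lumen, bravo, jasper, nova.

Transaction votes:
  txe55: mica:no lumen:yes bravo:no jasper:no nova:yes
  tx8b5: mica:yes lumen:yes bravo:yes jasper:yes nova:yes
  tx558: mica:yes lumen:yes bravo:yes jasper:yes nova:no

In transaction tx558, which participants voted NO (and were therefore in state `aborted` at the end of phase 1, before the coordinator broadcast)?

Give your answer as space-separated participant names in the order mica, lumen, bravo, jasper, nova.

Txn tx558 phase 1: mica yes -> prepared; lumen yes -> prepared; bravo yes -> prepared; jasper yes -> prepared; nova no -> aborted

Answer: nova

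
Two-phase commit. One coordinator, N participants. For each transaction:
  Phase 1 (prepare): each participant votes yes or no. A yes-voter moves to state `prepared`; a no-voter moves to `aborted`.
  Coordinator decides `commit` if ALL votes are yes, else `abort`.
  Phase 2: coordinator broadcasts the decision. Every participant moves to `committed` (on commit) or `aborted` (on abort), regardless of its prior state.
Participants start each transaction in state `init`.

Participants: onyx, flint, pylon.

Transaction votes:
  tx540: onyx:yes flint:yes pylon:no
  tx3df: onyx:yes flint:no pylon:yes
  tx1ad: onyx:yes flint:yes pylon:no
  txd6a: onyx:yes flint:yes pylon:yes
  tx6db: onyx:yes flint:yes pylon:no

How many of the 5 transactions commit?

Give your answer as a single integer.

tx540: no from pylon -> abort (commits=0)
tx3df: no from flint -> abort (commits=0)
tx1ad: no from pylon -> abort (commits=0)
txd6a: all yes -> commit (commits=1)
tx6db: no from pylon -> abort (commits=1)

Answer: 1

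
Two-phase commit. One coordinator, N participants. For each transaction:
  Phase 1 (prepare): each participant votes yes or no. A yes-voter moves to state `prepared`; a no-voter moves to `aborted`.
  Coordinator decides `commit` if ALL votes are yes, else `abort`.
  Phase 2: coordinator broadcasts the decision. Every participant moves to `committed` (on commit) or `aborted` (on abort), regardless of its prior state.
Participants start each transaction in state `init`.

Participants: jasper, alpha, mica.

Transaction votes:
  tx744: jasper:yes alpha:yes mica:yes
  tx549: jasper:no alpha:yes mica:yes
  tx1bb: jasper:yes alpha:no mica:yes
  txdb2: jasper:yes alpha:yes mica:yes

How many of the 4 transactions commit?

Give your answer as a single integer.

tx744: all yes -> commit (commits=1)
tx549: no from jasper -> abort (commits=1)
tx1bb: no from alpha -> abort (commits=1)
txdb2: all yes -> commit (commits=2)

Answer: 2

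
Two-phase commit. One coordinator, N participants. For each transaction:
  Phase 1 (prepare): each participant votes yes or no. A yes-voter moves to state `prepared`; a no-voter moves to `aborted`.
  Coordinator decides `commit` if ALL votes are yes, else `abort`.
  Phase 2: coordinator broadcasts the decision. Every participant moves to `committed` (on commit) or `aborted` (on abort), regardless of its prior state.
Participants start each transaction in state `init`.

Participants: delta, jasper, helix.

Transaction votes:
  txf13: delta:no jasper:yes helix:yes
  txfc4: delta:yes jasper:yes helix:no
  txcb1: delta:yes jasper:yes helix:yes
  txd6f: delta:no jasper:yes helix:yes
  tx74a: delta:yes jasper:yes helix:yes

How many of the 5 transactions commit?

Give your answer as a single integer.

txf13: no from delta -> abort (commits=0)
txfc4: no from helix -> abort (commits=0)
txcb1: all yes -> commit (commits=1)
txd6f: no from delta -> abort (commits=1)
tx74a: all yes -> commit (commits=2)

Answer: 2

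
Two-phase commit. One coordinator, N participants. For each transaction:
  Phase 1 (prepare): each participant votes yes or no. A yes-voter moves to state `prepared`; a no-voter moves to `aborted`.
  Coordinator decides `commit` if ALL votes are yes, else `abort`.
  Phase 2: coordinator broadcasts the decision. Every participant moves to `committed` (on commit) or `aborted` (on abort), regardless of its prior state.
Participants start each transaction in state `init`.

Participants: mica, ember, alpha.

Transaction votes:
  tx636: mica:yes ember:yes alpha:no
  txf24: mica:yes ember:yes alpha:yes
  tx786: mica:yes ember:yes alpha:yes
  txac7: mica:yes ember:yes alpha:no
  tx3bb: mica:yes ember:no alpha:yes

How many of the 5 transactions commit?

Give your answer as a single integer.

tx636: no from alpha -> abort (commits=0)
txf24: all yes -> commit (commits=1)
tx786: all yes -> commit (commits=2)
txac7: no from alpha -> abort (commits=2)
tx3bb: no from ember -> abort (commits=2)

Answer: 2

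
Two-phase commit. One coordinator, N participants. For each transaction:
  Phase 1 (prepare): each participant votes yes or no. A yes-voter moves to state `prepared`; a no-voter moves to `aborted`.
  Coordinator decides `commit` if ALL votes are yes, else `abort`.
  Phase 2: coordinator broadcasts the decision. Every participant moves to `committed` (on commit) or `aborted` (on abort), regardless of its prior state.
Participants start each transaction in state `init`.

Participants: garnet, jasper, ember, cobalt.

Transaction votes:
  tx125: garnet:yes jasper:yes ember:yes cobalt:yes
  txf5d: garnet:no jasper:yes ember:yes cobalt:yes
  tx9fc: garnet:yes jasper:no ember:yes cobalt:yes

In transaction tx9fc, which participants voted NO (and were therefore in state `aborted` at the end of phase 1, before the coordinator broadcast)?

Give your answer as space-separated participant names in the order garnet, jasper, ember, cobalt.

Txn tx9fc phase 1: garnet yes -> prepared; jasper no -> aborted; ember yes -> prepared; cobalt yes -> prepared

Answer: jasper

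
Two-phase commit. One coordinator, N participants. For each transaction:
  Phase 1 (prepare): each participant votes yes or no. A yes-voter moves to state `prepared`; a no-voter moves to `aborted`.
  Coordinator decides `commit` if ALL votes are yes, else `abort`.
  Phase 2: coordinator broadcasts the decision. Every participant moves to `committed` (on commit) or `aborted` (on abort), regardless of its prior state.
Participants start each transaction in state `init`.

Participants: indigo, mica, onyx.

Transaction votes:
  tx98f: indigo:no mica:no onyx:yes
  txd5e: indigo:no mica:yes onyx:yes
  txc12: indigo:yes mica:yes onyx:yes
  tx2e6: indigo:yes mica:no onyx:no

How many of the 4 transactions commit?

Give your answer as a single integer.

Answer: 1

Derivation:
tx98f: no from indigo, mica -> abort (commits=0)
txd5e: no from indigo -> abort (commits=0)
txc12: all yes -> commit (commits=1)
tx2e6: no from mica, onyx -> abort (commits=1)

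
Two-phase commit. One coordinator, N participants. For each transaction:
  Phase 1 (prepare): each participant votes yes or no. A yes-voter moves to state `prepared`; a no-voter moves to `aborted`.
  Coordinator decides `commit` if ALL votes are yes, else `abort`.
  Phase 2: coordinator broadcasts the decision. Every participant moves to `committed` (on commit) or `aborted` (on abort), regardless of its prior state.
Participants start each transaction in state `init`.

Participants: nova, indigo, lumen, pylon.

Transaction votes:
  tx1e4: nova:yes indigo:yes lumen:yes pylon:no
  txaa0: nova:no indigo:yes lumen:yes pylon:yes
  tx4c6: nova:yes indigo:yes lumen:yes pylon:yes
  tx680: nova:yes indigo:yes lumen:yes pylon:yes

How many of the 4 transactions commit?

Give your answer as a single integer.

Answer: 2

Derivation:
tx1e4: no from pylon -> abort (commits=0)
txaa0: no from nova -> abort (commits=0)
tx4c6: all yes -> commit (commits=1)
tx680: all yes -> commit (commits=2)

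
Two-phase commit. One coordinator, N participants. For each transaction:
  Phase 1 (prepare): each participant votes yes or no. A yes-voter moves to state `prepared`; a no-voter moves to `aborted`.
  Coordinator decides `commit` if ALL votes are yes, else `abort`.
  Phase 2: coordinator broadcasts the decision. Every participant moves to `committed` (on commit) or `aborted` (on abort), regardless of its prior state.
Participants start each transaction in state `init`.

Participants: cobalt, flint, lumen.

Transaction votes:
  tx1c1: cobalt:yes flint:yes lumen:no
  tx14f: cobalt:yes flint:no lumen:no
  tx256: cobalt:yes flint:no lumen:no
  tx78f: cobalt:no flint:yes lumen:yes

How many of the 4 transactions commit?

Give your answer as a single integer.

Answer: 0

Derivation:
tx1c1: no from lumen -> abort (commits=0)
tx14f: no from flint, lumen -> abort (commits=0)
tx256: no from flint, lumen -> abort (commits=0)
tx78f: no from cobalt -> abort (commits=0)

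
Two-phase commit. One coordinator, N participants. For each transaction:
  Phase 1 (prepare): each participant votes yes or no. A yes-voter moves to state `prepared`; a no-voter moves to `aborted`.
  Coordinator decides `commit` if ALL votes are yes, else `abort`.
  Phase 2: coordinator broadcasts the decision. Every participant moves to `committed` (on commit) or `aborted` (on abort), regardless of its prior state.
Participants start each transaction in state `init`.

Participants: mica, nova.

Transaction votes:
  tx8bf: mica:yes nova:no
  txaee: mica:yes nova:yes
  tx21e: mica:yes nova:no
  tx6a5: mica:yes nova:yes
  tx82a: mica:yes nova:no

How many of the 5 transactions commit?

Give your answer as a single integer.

tx8bf: no from nova -> abort (commits=0)
txaee: all yes -> commit (commits=1)
tx21e: no from nova -> abort (commits=1)
tx6a5: all yes -> commit (commits=2)
tx82a: no from nova -> abort (commits=2)

Answer: 2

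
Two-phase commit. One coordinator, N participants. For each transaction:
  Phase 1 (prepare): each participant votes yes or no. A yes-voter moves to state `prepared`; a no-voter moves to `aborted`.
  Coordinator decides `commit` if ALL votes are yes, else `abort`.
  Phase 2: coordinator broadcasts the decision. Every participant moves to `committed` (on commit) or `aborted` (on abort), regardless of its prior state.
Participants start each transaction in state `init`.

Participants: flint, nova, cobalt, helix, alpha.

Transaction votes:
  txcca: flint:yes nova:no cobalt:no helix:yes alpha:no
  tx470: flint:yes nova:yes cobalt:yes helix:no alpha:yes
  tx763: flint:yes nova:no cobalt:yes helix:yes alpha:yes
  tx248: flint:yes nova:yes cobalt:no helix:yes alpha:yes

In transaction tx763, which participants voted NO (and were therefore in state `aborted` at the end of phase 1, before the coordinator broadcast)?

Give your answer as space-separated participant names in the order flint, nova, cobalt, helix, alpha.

Answer: nova

Derivation:
Txn tx763 phase 1: flint yes -> prepared; nova no -> aborted; cobalt yes -> prepared; helix yes -> prepared; alpha yes -> prepared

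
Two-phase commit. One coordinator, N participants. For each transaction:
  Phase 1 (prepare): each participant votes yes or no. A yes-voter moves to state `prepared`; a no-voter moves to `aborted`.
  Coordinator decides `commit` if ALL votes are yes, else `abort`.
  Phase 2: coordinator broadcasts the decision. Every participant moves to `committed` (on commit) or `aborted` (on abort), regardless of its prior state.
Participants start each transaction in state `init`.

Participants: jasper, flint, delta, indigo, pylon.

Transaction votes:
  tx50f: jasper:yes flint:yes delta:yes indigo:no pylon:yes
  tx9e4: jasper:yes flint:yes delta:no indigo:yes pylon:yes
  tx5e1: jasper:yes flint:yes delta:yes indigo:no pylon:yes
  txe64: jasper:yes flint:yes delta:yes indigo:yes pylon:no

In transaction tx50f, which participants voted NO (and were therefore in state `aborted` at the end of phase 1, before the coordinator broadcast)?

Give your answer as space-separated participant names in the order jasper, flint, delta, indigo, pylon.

Answer: indigo

Derivation:
Txn tx50f phase 1: jasper yes -> prepared; flint yes -> prepared; delta yes -> prepared; indigo no -> aborted; pylon yes -> prepared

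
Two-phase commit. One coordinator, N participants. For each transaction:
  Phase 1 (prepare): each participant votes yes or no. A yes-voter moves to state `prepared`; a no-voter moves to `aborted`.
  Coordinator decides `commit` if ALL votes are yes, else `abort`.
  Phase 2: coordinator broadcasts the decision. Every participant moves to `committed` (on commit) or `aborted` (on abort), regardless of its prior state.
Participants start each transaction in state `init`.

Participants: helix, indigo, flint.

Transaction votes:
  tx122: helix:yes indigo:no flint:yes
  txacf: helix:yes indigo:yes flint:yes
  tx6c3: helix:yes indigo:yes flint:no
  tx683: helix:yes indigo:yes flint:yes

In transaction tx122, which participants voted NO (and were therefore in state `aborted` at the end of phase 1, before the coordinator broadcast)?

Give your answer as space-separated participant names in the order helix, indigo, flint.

Txn tx122 phase 1: helix yes -> prepared; indigo no -> aborted; flint yes -> prepared

Answer: indigo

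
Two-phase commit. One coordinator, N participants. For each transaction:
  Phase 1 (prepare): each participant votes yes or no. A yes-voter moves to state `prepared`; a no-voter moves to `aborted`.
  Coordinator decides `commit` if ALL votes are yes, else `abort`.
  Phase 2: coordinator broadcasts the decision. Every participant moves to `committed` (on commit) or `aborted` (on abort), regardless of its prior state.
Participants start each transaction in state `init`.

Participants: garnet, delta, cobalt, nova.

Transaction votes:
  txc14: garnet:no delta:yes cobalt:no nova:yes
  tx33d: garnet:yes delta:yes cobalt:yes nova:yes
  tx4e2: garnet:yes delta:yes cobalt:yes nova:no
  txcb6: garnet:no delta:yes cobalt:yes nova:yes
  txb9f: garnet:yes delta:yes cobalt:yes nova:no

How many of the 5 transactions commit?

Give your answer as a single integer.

Answer: 1

Derivation:
txc14: no from garnet, cobalt -> abort (commits=0)
tx33d: all yes -> commit (commits=1)
tx4e2: no from nova -> abort (commits=1)
txcb6: no from garnet -> abort (commits=1)
txb9f: no from nova -> abort (commits=1)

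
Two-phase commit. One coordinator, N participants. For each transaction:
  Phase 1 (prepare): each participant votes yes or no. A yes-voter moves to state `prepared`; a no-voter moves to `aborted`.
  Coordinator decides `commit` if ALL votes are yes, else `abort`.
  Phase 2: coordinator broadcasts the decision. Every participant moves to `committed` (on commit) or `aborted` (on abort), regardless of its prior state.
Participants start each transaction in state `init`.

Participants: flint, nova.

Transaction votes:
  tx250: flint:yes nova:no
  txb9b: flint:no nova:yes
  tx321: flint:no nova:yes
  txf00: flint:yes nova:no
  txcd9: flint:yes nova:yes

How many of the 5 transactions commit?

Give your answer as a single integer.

Answer: 1

Derivation:
tx250: no from nova -> abort (commits=0)
txb9b: no from flint -> abort (commits=0)
tx321: no from flint -> abort (commits=0)
txf00: no from nova -> abort (commits=0)
txcd9: all yes -> commit (commits=1)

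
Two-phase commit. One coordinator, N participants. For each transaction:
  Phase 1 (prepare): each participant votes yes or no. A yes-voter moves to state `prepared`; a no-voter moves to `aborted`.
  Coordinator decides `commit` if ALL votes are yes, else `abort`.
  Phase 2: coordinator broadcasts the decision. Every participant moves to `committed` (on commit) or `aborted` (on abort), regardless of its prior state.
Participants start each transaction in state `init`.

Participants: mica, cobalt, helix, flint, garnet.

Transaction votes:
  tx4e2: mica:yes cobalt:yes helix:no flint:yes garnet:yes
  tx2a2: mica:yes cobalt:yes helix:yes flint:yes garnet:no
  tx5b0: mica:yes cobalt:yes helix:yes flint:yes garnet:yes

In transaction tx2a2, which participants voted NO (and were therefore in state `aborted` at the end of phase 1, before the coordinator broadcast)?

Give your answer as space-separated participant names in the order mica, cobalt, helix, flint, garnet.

Txn tx2a2 phase 1: mica yes -> prepared; cobalt yes -> prepared; helix yes -> prepared; flint yes -> prepared; garnet no -> aborted

Answer: garnet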